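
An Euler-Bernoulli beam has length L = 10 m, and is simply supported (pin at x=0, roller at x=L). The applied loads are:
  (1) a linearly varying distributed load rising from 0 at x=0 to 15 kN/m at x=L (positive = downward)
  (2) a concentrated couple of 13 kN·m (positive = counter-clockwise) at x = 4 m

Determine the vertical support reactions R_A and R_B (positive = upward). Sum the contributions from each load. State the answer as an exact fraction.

Load 1 — triangular load w₀=15 kN/m (0→w₀ over full span):
  R_A = w₀L/6 = 15·10/6 = 25 kN
  R_B = w₀L/3 = 15·10/3 = 50 kN
Load 2 — applied couple M₀=13 kN·m at a=4 m (b=L-a=6):
  R_A = M₀/L = 13/10 kN
  R_B = -M₀/L = -13/10 kN
Superposition: R_A = 263/10 kN, R_B = 487/10 kN

R_A = 263/10 kN, R_B = 487/10 kN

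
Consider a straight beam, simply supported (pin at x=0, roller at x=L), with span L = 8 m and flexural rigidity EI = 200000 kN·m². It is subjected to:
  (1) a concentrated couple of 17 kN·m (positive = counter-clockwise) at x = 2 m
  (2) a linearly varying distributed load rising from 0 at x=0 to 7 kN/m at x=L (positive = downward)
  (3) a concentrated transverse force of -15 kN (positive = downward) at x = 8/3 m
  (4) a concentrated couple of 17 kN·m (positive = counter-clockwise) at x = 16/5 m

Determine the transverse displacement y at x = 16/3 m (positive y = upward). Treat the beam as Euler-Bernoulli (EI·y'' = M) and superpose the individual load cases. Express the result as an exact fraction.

Load 1 — applied couple M₀=17 kN·m at a=2 m (b=L-a=6):
  y_1 = (M₀x³/(6L)-M₀(x-a)²/2+C₁x)/EI  [x>a] with C₁=M₀(3b²-L²)/(6L)=187/12 = (17·(16/3)³/(6·8)-17·((16/3)-2)²/2+(187/12)·(16/3))/200000 = 1717/8100000 m
Load 2 — triangular load w₀=7 kN/m (0→w₀ over full span):
  y_2 = -w₀x(7L⁴-10L²x²+3x⁴)/(360LEI) = -7·(16/3)·(7·8⁴-10·8²·(16/3)²+3·(16/3)⁴)/(360·8·200000) = -1904/2278125 m
Load 3 — point force P=-15 kN at a=8/3 m (b=L-a=16/3):
  y_3 = -Pa(L-x)(2Lx-a²-x²)/(6LEI)  [x>a] = -(-15)·(8/3)·(8-(16/3))·(2·8·(16/3)-(8/3)²-(16/3)²)/(6·8·200000) = 28/50625 m
Load 4 — applied couple M₀=17 kN·m at a=16/5 m (b=L-a=24/5):
  y_4 = (M₀x³/(6L)-M₀(x-a)²/2+C₁x)/EI  [x>a] with C₁=M₀(3b²-L²)/(6L)=136/75 = (17·(16/3)³/(6·8)-17·((16/3)-(16/5))²/2+(136/75)·(16/3))/200000 = 782/6328125 m
Superposition: y = Σ y_i = 96341/1822500000 m ≈ 0.000053 m

y(16/3) = 96341/1822500000 m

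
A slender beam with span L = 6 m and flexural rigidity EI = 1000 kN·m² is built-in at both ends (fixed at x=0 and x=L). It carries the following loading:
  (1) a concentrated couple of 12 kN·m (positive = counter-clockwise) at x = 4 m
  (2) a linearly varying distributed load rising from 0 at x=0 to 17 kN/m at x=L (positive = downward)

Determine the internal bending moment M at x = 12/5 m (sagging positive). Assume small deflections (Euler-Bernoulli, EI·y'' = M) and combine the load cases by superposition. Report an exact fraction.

Load 1 — applied couple M₀=12 kN·m at a=4 m (b=L-a=2):
  M_1 = R_Ax - M_A  [x≤a] with R_A=8/3, M_A=4 = (8/3)·(12/5) - 4 = 12/5 kN·m
Load 2 — triangular load w₀=17 kN/m (0→w₀ over full span):
  M_2 = 3w₀Lx/20 - w₀L²/30 - w₀x³/(6L) = 3·17·6·(12/5)/20 - 17·6²/30 - 17·(12/5)³/(6·6) = 1224/125 kN·m
Superposition: M = Σ M_i = 1524/125 kN·m ≈ 12.192000 kN·m

M(12/5) = 1524/125 kN·m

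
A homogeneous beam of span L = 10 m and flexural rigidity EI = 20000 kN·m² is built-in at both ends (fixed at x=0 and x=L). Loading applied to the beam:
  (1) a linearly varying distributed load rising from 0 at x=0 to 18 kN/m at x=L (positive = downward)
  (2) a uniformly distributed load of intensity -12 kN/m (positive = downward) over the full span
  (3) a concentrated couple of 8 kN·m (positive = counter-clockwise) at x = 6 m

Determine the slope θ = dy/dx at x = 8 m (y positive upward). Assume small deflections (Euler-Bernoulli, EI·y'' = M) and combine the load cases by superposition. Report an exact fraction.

θ(8) = -147/156250 rad

Load 1 — triangular load w₀=18 kN/m (0→w₀ over full span):
  θ_1 = -w₀(2x(L-x)(L-2x)(x+2L)+x²(L-x)²)/(120LEI) = -18·(2·8·(10-8)·(10-2·8)·(8+2·10)+8²·(10-8)²)/(120·10·20000) = 12/3125 rad
Load 2 — uniform load w=-12 kN/m over full span:
  θ_2 = -wx(L-x)(L-2x)/(12EI) = -(-12)·8·(10-8)·(10-2·8)/(12·20000) = -3/625 rad
Load 3 — applied couple M₀=8 kN·m at a=6 m (b=L-a=4):
  θ_3 = (R_Ax²/2 - M_Ax - M₀(x-a))/EI  [x>a] with R_A=144/125, M_A=64/25 = ((144/125)·8²/2 - (64/25)·8 - 8·(8-6))/20000 = 3/156250 rad
Superposition: θ = Σ θ_i = -147/156250 rad ≈ -0.000941 rad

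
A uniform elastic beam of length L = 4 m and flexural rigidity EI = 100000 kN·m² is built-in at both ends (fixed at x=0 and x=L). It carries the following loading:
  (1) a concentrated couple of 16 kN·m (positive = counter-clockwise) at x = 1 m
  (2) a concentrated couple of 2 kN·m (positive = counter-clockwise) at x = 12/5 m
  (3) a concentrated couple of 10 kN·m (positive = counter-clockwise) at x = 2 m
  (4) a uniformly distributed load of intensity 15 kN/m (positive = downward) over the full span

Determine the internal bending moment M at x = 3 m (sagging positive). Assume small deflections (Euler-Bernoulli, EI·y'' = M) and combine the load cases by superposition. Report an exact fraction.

Load 1 — applied couple M₀=16 kN·m at a=1 m (b=L-a=3):
  M_1 = R_Ax - M_A - M₀  [x>a] with R_A=9/2, M_A=-3 = (9/2)·3 - (-3) - 16 = 1/2 kN·m
Load 2 — applied couple M₀=2 kN·m at a=12/5 m (b=L-a=8/5):
  M_2 = R_Ax - M_A - M₀  [x>a] with R_A=18/25, M_A=16/25 = (18/25)·3 - (16/25) - 2 = -12/25 kN·m
Load 3 — applied couple M₀=10 kN·m at a=2 m (b=L-a=2):
  M_3 = R_Ax - M_A - M₀  [x>a] with R_A=15/4, M_A=5/2 = (15/4)·3 - (5/2) - 10 = -5/4 kN·m
Load 4 — uniform load w=15 kN/m over full span:
  M_4 = wLx/2 - wL²/12 - wx²/2 = 15·4·3/2 - 15·4²/12 - 15·3²/2 = 5/2 kN·m
Superposition: M = Σ M_i = 127/100 kN·m ≈ 1.270000 kN·m

M(3) = 127/100 kN·m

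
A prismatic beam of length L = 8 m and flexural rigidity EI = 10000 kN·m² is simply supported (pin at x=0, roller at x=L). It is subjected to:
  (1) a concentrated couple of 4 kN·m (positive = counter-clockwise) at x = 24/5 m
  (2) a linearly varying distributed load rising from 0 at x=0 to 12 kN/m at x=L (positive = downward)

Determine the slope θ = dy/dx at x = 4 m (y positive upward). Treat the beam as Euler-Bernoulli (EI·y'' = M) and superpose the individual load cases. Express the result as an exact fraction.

θ(4) = -39/62500 rad

Load 1 — applied couple M₀=4 kN·m at a=24/5 m (b=L-a=16/5):
  θ_1 = (M₀x²/(2L)+C₁)/EI  [x≤a] with C₁=M₀(3b²-L²)/(6L)=-208/75 = (4·4²/(2·8)+(-208/75))/10000 = 23/187500 rad
Load 2 — triangular load w₀=12 kN/m (0→w₀ over full span):
  θ_2 = -w₀(7L⁴-30L²x²+15x⁴)/(360LEI) = -12·(7·8⁴-30·8²·4²+15·4⁴)/(360·8·10000) = -7/9375 rad
Superposition: θ = Σ θ_i = -39/62500 rad ≈ -0.000624 rad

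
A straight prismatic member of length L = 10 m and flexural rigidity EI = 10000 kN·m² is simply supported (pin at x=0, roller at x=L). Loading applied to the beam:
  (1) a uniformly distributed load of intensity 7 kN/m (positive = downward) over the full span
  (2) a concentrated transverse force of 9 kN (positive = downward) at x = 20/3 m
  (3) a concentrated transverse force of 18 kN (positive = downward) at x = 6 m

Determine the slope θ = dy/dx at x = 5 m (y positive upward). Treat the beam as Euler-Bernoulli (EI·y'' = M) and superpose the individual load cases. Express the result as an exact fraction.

Load 1 — uniform load w=7 kN/m over full span:
  θ_1 = -w(L³-6Lx²+4x³)/(24EI) = -7·(10³-6·10·5²+4·5³)/(24·10000) = 0 rad
Load 2 — point force P=9 kN at a=20/3 m (b=L-a=10/3):
  θ_2 = -Pb(L²-b²-3x²)/(6LEI)  [x≤a] = -9·(10/3)·(10²-(10/3)²-3·5²)/(6·10·10000) = -1/1440 rad
Load 3 — point force P=18 kN at a=6 m (b=L-a=4):
  θ_3 = -Pb(L²-b²-3x²)/(6LEI)  [x≤a] = -18·4·(10²-4²-3·5²)/(6·10·10000) = -27/25000 rad
Superposition: θ = Σ θ_i = -1597/900000 rad ≈ -0.001774 rad

θ(5) = -1597/900000 rad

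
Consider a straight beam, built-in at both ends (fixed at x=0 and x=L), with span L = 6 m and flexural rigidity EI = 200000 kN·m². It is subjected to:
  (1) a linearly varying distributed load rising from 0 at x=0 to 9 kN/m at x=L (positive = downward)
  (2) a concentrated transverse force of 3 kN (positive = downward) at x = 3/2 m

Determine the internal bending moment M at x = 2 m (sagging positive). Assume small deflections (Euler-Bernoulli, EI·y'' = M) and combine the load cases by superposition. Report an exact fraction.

Load 1 — triangular load w₀=9 kN/m (0→w₀ over full span):
  M_1 = 3w₀Lx/20 - w₀L²/30 - w₀x³/(6L) = 3·9·6·2/20 - 9·6²/30 - 9·2³/(6·6) = 17/5 kN·m
Load 2 — point force P=3 kN at a=3/2 m (b=L-a=9/2):
  M_2 = Pa²(a+3b)(L-x)/L³ - Pa²b/L²  [x>a] = 3·(3/2)²·((3/2)+3·(9/2))·(6-2)/6³ - 3·(3/2)²·(9/2)/6² = 33/32 kN·m
Superposition: M = Σ M_i = 709/160 kN·m ≈ 4.431250 kN·m

M(2) = 709/160 kN·m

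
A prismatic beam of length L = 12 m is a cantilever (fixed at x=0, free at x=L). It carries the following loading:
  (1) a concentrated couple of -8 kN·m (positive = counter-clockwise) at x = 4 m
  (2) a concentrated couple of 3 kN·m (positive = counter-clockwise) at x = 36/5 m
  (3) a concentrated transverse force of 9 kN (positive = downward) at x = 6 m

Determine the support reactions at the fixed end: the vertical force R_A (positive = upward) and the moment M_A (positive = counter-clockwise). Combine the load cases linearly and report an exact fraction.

Load 1 — applied couple M₀=-8 kN·m at a=4 m (b=L-a=8):
  R_A = 0 kN
  M_A = -M₀ = -(-8) = 8 kN·m
Load 2 — applied couple M₀=3 kN·m at a=36/5 m (b=L-a=24/5):
  R_A = 0 kN
  M_A = -M₀ = -3 kN·m
Load 3 — point force P=9 kN at a=6 m (b=L-a=6):
  R_A = P = 9 kN
  M_A = Pa = 9·6 = 54 kN·m
Superposition: R_A = 9 kN, M_A = 59 kN·m

R_A = 9 kN, M_A = 59 kN·m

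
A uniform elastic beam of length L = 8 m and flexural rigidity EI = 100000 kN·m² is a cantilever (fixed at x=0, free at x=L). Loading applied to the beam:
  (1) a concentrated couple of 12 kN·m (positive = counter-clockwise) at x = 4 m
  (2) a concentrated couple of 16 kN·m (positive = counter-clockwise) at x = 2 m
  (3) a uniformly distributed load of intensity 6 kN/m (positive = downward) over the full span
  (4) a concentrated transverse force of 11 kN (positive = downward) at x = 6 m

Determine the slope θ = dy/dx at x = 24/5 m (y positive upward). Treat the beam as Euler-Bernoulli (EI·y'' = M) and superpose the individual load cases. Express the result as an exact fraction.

θ(24/5) = -2302/390625 rad

Load 1 — applied couple M₀=12 kN·m at a=4 m (b=L-a=4):
  θ_1 = M₀a/EI  [x>a] = 12·4/100000 = 3/6250 rad
Load 2 — applied couple M₀=16 kN·m at a=2 m (b=L-a=6):
  θ_2 = M₀a/EI  [x>a] = 16·2/100000 = 1/3125 rad
Load 3 — uniform load w=6 kN/m over full span:
  θ_3 = -wx(x²-3Lx+3L²)/(6EI) = -6·(24/5)·((24/5)²-3·8·(24/5)+3·8²)/(6·100000) = -1872/390625 rad
Load 4 — point force P=11 kN at a=6 m (b=L-a=2):
  θ_4 = -Px(2a-x)/(2EI)  [x≤a] = -11·(24/5)·(2·6-(24/5))/(2·100000) = -297/156250 rad
Superposition: θ = Σ θ_i = -2302/390625 rad ≈ -0.005893 rad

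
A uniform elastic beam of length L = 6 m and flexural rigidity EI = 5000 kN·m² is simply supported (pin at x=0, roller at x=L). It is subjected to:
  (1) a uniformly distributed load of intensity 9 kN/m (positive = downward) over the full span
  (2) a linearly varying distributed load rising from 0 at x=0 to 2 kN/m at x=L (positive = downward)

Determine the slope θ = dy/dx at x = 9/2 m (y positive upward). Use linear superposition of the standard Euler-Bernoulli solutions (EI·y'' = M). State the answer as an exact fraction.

θ(9/2) = 39579/3200000 rad

Load 1 — uniform load w=9 kN/m over full span:
  θ_1 = -w(L³-6Lx²+4x³)/(24EI) = -9·(6³-6·6·(9/2)²+4·(9/2)³)/(24·5000) = 891/80000 rad
Load 2 — triangular load w₀=2 kN/m (0→w₀ over full span):
  θ_2 = -w₀(7L⁴-30L²x²+15x⁴)/(360LEI) = -2·(7·6⁴-30·6²·(9/2)²+15·(9/2)⁴)/(360·6·5000) = 3939/3200000 rad
Superposition: θ = Σ θ_i = 39579/3200000 rad ≈ 0.012368 rad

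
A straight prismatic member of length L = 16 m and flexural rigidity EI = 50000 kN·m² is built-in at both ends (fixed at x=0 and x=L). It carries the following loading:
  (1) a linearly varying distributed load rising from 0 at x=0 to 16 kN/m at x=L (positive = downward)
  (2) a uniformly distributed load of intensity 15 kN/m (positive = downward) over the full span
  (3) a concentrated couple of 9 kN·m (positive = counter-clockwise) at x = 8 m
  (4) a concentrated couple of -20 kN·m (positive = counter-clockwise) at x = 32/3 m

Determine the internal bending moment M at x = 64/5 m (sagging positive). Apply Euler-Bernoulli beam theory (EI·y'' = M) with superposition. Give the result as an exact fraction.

Load 1 — triangular load w₀=16 kN/m (0→w₀ over full span):
  M_1 = 3w₀Lx/20 - w₀L²/30 - w₀x³/(6L) = 3·16·16·(64/5)/20 - 16·16²/30 - 16·(64/5)³/(6·16) = 2048/375 kN·m
Load 2 — uniform load w=15 kN/m over full span:
  M_2 = wLx/2 - wL²/12 - wx²/2 = 15·16·(64/5)/2 - 15·16²/12 - 15·(64/5)²/2 = -64/5 kN·m
Load 3 — applied couple M₀=9 kN·m at a=8 m (b=L-a=8):
  M_3 = R_Ax - M_A - M₀  [x>a] with R_A=27/32, M_A=9/4 = (27/32)·(64/5) - (9/4) - 9 = -9/20 kN·m
Load 4 — applied couple M₀=-20 kN·m at a=32/3 m (b=L-a=16/3):
  M_4 = R_Ax - M_A - M₀  [x>a] with R_A=-5/3, M_A=-20/3 = (-5/3)·(64/5) - (-20/3) - (-20) = 16/3 kN·m
Superposition: M = Σ M_i = -3683/1500 kN·m ≈ -2.455333 kN·m

M(64/5) = -3683/1500 kN·m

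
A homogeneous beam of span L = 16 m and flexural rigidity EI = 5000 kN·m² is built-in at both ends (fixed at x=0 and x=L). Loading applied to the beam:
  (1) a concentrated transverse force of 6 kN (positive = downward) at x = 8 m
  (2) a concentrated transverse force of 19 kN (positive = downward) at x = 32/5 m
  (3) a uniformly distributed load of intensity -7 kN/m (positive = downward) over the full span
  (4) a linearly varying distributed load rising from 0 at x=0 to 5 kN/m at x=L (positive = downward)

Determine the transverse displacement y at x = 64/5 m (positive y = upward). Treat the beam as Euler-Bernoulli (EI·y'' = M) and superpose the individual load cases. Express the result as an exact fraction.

Load 1 — point force P=6 kN at a=8 m (b=L-a=8):
  y_1 = -Pa²(L-x)²(3bL-(3b+a)(L-x))/(6L³EI)  [x>a] = -6·8²·(16-(64/5))²·(3·8·16-(3·8+8)·(16-(64/5)))/(6·16³·5000) = -704/78125 m
Load 2 — point force P=19 kN at a=32/5 m (b=L-a=48/5):
  y_2 = -Pa²(L-x)²(3bL-(3b+a)(L-x))/(6L³EI)  [x>a] = -19·(32/5)²·(16-(64/5))²·(3·(48/5)·16-(3·(48/5)+(32/5))·(16-(64/5)))/(6·16³·5000) = -661504/29296875 m
Load 3 — uniform load w=-7 kN/m over full span:
  y_3 = -wx²(L-x)²/(24EI) = -(-7)·(64/5)²·(16-(64/5))²/(24·5000) = 114688/1171875 m
Load 4 — triangular load w₀=5 kN/m (0→w₀ over full span):
  y_4 = -w₀x²(L-x)²(x+2L)/(120LEI) = -5·(64/5)²·(16-(64/5))²·((64/5)+2·16)/(120·16·5000) = -229376/5859375 m
Superposition: y = Σ y_i = 794816/29296875 m ≈ 0.027130 m

y(64/5) = 794816/29296875 m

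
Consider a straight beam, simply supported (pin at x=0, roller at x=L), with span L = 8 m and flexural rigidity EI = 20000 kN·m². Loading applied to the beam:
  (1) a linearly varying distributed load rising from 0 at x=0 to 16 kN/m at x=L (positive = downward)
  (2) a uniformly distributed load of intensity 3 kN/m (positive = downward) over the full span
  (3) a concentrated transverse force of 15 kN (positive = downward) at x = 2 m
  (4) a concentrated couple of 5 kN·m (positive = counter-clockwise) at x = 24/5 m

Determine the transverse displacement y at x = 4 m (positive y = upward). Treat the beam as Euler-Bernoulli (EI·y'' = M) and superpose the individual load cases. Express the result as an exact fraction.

y(4) = -5279/150000 m

Load 1 — triangular load w₀=16 kN/m (0→w₀ over full span):
  y_1 = -w₀x(7L⁴-10L²x²+3x⁴)/(360LEI) = -16·4·(7·8⁴-10·8²·4²+3·4⁴)/(360·8·20000) = -8/375 m
Load 2 — uniform load w=3 kN/m over full span:
  y_2 = -wx(L³-2Lx²+x³)/(24EI) = -3·4·(8³-2·8·4²+4³)/(24·20000) = -1/125 m
Load 3 — point force P=15 kN at a=2 m (b=L-a=6):
  y_3 = -Pa(L-x)(2Lx-a²-x²)/(6LEI)  [x>a] = -15·2·(8-4)·(2·8·4-2²-4²)/(6·8·20000) = -11/2000 m
Load 4 — applied couple M₀=5 kN·m at a=24/5 m (b=L-a=16/5):
  y_4 = (M₀x³/(6L)+C₁x)/EI  [x≤a] with C₁=M₀(3b²-L²)/(6L)=-52/15 = (5·4³/(6·8)+(-52/15)·4)/20000 = -9/25000 m
Superposition: y = Σ y_i = -5279/150000 m ≈ -0.035193 m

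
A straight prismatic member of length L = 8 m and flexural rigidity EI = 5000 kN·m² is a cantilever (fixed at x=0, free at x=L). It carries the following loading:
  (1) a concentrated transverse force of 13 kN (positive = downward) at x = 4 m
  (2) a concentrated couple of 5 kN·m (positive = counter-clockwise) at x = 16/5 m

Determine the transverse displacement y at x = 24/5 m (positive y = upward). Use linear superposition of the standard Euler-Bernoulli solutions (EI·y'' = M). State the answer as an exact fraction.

y(24/5) = -116/1875 m

Load 1 — point force P=13 kN at a=4 m (b=L-a=4):
  y_1 = -Pa²(3x-a)/(6EI)  [x>a] = -13·4²·(3·(24/5)-4)/(6·5000) = -676/9375 m
Load 2 — applied couple M₀=5 kN·m at a=16/5 m (b=L-a=24/5):
  y_2 = M₀a(2x-a)/(2EI)  [x>a] = 5·(16/5)·(2·(24/5)-(16/5))/(2·5000) = 32/3125 m
Superposition: y = Σ y_i = -116/1875 m ≈ -0.061867 m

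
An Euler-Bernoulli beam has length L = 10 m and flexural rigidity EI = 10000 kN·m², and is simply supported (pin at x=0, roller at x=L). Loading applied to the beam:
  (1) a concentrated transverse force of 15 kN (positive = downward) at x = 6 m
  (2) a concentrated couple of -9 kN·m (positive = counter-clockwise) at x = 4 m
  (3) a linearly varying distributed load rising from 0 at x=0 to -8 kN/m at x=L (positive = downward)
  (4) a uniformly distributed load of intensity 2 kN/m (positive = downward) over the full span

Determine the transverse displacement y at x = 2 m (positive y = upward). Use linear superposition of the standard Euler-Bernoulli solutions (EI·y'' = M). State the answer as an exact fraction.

Load 1 — point force P=15 kN at a=6 m (b=L-a=4):
  y_1 = -Pbx(L²-b²-x²)/(6LEI)  [x≤a] = -15·4·2·(10²-4²-2²)/(6·10·10000) = -2/125 m
Load 2 — applied couple M₀=-9 kN·m at a=4 m (b=L-a=6):
  y_2 = (M₀x³/(6L)+C₁x)/EI  [x≤a] with C₁=M₀(3b²-L²)/(6L)=-6/5 = ((-9)·2³/(6·10)+(-6/5)·2)/10000 = -9/25000 m
Load 3 — triangular load w₀=-8 kN/m (0→w₀ over full span):
  y_3 = -w₀x(7L⁴-10L²x²+3x⁴)/(360LEI) = -(-8)·2·(7·10⁴-10·10²·2²+3·2⁴)/(360·10·10000) = 1376/46875 m
Load 4 — uniform load w=2 kN/m over full span:
  y_4 = -wx(L³-2Lx²+x³)/(24EI) = -2·2·(10³-2·10·2²+2³)/(24·10000) = -29/1875 m
Superposition: y = Σ y_i = -309/125000 m ≈ -0.002472 m

y(2) = -309/125000 m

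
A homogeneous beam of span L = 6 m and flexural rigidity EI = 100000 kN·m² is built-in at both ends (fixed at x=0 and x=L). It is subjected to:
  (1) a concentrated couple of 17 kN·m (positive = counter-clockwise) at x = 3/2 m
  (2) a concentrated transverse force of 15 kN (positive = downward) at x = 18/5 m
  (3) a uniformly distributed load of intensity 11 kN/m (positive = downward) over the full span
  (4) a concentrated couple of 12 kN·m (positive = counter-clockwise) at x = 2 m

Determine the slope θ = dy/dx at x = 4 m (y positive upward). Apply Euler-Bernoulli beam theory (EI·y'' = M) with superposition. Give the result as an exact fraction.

θ(4) = 1423/10000000 rad

Load 1 — applied couple M₀=17 kN·m at a=3/2 m (b=L-a=9/2):
  θ_1 = (R_Ax²/2 - M_Ax - M₀(x-a))/EI  [x>a] with R_A=51/16, M_A=-51/16 = ((51/16)·4²/2 - (-51/16)·4 - 17·(4-(3/2)))/100000 = -17/400000 rad
Load 2 — point force P=15 kN at a=18/5 m (b=L-a=12/5):
  θ_2 = Pa²(L-x)(2bL-(3b+a)(L-x))/(2L³EI)  [x>a] = 15·(18/5)²·(6-4)·(2·(12/5)·6-(3·(12/5)+(18/5))·(6-4))/(2·6³·100000) = 81/1250000 rad
Load 3 — uniform load w=11 kN/m over full span:
  θ_3 = -wx(L-x)(L-2x)/(12EI) = -11·4·(6-4)·(6-2·4)/(12·100000) = 11/75000 rad
Load 4 — applied couple M₀=12 kN·m at a=2 m (b=L-a=4):
  θ_4 = (R_Ax²/2 - M_Ax - M₀(x-a))/EI  [x>a] with R_A=8/3, M_A=0 = ((8/3)·4²/2 - 0·4 - 12·(4-2))/100000 = -1/37500 rad
Superposition: θ = Σ θ_i = 1423/10000000 rad ≈ 0.000142 rad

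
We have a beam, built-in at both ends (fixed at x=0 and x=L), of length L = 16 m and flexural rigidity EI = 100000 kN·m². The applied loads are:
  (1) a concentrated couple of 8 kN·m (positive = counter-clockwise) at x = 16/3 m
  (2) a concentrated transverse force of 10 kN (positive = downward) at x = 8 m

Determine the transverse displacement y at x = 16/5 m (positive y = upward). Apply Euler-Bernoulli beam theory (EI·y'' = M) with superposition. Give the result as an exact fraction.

y(16/5) = -2512/3515625 m

Load 1 — applied couple M₀=8 kN·m at a=16/3 m (b=L-a=32/3):
  y_1 = (R_Ax³/6 - M_Ax²/2)/EI  [x≤a] with R_A=2/3, M_A=0 = ((2/3)·(16/5)³/6 - 0·(16/5)²/2)/100000 = 128/3515625 m
Load 2 — point force P=10 kN at a=8 m (b=L-a=8):
  y_2 = -Pb²x²(3aL-(3a+b)x)/(6L³EI)  [x≤a] = -10·8²·(16/5)²·(3·8·16-(3·8+8)·(16/5))/(6·16³·100000) = -176/234375 m
Superposition: y = Σ y_i = -2512/3515625 m ≈ -0.000715 m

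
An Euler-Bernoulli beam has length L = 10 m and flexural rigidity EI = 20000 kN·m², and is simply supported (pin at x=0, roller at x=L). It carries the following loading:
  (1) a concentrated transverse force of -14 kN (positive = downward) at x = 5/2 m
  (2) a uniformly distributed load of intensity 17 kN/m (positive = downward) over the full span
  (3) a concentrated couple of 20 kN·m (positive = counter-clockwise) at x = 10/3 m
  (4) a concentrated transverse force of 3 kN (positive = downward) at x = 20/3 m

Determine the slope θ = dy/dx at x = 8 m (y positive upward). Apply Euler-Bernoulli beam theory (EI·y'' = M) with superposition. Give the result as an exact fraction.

Load 1 — point force P=-14 kN at a=5/2 m (b=L-a=15/2):
  θ_1 = -Pa(2L²-6Lx+3x²+a²)/(6LEI)  [x>a] = -(-14)·(5/2)·(2·10²-6·10·8+3·8²+(5/2)²)/(6·10·20000) = -763/320000 rad
Load 2 — uniform load w=17 kN/m over full span:
  θ_2 = -w(L³-6Lx²+4x³)/(24EI) = -17·(10³-6·10·8²+4·8³)/(24·20000) = 561/20000 rad
Load 3 — applied couple M₀=20 kN·m at a=10/3 m (b=L-a=20/3):
  θ_3 = (M₀x²/(2L)-M₀(x-a)+C₁)/EI  [x>a] with C₁=M₀(3b²-L²)/(6L)=100/9 = (20·8²/(2·10)-20·(8-(10/3))+(100/9))/20000 = -41/45000 rad
Load 4 — point force P=3 kN at a=20/3 m (b=L-a=10/3):
  θ_4 = -Pa(2L²-6Lx+3x²+a²)/(6LEI)  [x>a] = -3·(20/3)·(2·10²-6·10·8+3·8²+(20/3)²)/(6·10·20000) = 49/67500 rad
Superposition: θ = Σ θ_i = 220151/8640000 rad ≈ 0.025480 rad

θ(8) = 220151/8640000 rad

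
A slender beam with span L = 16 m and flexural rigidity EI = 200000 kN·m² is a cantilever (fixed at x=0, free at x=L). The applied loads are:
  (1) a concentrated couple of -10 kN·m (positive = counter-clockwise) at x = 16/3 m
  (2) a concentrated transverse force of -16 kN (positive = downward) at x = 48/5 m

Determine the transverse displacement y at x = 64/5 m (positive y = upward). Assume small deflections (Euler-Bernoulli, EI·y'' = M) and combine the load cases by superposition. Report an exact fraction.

Load 1 — applied couple M₀=-10 kN·m at a=16/3 m (b=L-a=32/3):
  y_1 = M₀a(2x-a)/(2EI)  [x>a] = (-10)·(16/3)·(2·(64/5)-(16/3))/(2·200000) = -76/28125 m
Load 2 — point force P=-16 kN at a=48/5 m (b=L-a=32/5):
  y_2 = -Pa²(3x-a)/(6EI)  [x>a] = -(-16)·(48/5)²·(3·(64/5)-(48/5))/(6·200000) = 13824/390625 m
Superposition: y = Σ y_i = 114916/3515625 m ≈ 0.032687 m

y(64/5) = 114916/3515625 m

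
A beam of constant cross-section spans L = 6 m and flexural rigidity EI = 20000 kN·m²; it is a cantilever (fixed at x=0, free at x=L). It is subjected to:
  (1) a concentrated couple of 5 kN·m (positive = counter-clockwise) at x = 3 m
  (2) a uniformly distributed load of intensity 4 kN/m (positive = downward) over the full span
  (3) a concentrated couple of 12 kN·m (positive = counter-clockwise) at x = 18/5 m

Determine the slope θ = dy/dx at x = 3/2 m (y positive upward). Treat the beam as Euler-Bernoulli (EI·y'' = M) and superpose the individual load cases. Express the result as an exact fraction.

Load 1 — applied couple M₀=5 kN·m at a=3 m (b=L-a=3):
  θ_1 = M₀x/EI  [x≤a] = 5·(3/2)/20000 = 3/8000 rad
Load 2 — uniform load w=4 kN/m over full span:
  θ_2 = -wx(x²-3Lx+3L²)/(6EI) = -4·(3/2)·((3/2)²-3·6·(3/2)+3·6²)/(6·20000) = -333/80000 rad
Load 3 — applied couple M₀=12 kN·m at a=18/5 m (b=L-a=12/5):
  θ_3 = M₀x/EI  [x≤a] = 12·(3/2)/20000 = 9/10000 rad
Superposition: θ = Σ θ_i = -231/80000 rad ≈ -0.002887 rad

θ(3/2) = -231/80000 rad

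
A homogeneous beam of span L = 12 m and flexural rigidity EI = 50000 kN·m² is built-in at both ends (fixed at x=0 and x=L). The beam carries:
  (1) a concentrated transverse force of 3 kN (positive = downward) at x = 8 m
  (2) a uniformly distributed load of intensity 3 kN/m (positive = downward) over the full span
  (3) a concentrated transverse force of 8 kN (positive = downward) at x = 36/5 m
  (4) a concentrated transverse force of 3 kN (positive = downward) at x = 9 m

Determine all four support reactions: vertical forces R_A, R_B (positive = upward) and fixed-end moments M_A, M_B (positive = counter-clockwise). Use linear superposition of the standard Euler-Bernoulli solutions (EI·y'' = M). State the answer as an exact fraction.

R_A = 794251/36000 kN, M_A = 297421/6000 kN·m, R_B = 1005749/36000 kN, M_B = -361319/6000 kN·m

Load 1 — point force P=3 kN at a=8 m (b=L-a=4):
  R_A = Pb²(3a+b)/L³ = 3·4²·(3·8+4)/12³ = 7/9 kN
  M_A = Pab²/L² = 3·8·4²/12² = 8/3 kN·m
  R_B = Pa²(a+3b)/L³ = 3·8²·(8+3·4)/12³ = 20/9 kN
  M_B = -Pa²b/L² = -3·8²·4/12² = -16/3 kN·m
Load 2 — uniform load w=3 kN/m over full span:
  R_A = wL/2 = 3·12/2 = 18 kN
  M_A = wL²/12 = 3·12²/12 = 36 kN·m
  R_B = wL/2 = 3·12/2 = 18 kN
  M_B = -wL²/12 = -3·12²/12 = -36 kN·m
Load 3 — point force P=8 kN at a=36/5 m (b=L-a=24/5):
  R_A = Pb²(3a+b)/L³ = 8·(24/5)²·(3·(36/5)+(24/5))/12³ = 352/125 kN
  M_A = Pab²/L² = 8·(36/5)·(24/5)²/12² = 1152/125 kN·m
  R_B = Pa²(a+3b)/L³ = 8·(36/5)²·((36/5)+3·(24/5))/12³ = 648/125 kN
  M_B = -Pa²b/L² = -8·(36/5)²·(24/5)/12² = -1728/125 kN·m
Load 4 — point force P=3 kN at a=9 m (b=L-a=3):
  R_A = Pb²(3a+b)/L³ = 3·3²·(3·9+3)/12³ = 15/32 kN
  M_A = Pab²/L² = 3·9·3²/12² = 27/16 kN·m
  R_B = Pa²(a+3b)/L³ = 3·9²·(9+3·3)/12³ = 81/32 kN
  M_B = -Pa²b/L² = -3·9²·3/12² = -81/16 kN·m
Superposition: R_A = 794251/36000 kN, M_A = 297421/6000 kN·m, R_B = 1005749/36000 kN, M_B = -361319/6000 kN·m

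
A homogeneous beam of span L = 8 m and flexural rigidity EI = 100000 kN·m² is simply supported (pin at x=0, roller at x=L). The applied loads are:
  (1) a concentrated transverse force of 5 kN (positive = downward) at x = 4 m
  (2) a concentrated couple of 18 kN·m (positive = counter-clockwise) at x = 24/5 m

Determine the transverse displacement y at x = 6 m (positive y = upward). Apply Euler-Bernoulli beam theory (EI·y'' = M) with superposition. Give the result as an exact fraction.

Load 1 — point force P=5 kN at a=4 m (b=L-a=4):
  y_1 = -Pa(L-x)(2Lx-a²-x²)/(6LEI)  [x>a] = -5·4·(8-6)·(2·8·6-4²-6²)/(6·8·100000) = -11/30000 m
Load 2 — applied couple M₀=18 kN·m at a=24/5 m (b=L-a=16/5):
  y_2 = (M₀x³/(6L)-M₀(x-a)²/2+C₁x)/EI  [x>a] with C₁=M₀(3b²-L²)/(6L)=-312/25 = (18·6³/(6·8)-18·(6-(24/5))²/2+(-312/25)·6)/100000 = -171/2500000 m
Superposition: y = Σ y_i = -3263/7500000 m ≈ -0.000435 m

y(6) = -3263/7500000 m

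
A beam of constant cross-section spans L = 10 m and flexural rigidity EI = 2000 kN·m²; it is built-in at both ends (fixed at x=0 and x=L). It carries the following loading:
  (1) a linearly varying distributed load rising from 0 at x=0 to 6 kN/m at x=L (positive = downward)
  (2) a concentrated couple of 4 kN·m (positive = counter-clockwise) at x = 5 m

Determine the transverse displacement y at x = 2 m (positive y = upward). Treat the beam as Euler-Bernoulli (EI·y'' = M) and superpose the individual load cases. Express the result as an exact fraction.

Load 1 — triangular load w₀=6 kN/m (0→w₀ over full span):
  y_1 = -w₀x²(L-x)²(x+2L)/(120LEI) = -6·2²·(10-2)²·(2+2·10)/(120·10·2000) = -44/3125 m
Load 2 — applied couple M₀=4 kN·m at a=5 m (b=L-a=5):
  y_2 = (R_Ax³/6 - M_Ax²/2)/EI  [x≤a] with R_A=3/5, M_A=1 = ((3/5)·2³/6 - 1·2²/2)/2000 = -3/5000 m
Superposition: y = Σ y_i = -367/25000 m ≈ -0.014680 m

y(2) = -367/25000 m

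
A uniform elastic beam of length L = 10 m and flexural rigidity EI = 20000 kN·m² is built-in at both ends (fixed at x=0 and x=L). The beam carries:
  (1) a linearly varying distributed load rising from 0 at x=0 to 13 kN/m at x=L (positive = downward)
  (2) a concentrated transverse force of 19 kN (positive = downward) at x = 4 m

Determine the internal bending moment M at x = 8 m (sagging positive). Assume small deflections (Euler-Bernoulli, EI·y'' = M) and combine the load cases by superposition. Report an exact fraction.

M(8) = -1174/375 kN·m

Load 1 — triangular load w₀=13 kN/m (0→w₀ over full span):
  M_1 = 3w₀Lx/20 - w₀L²/30 - w₀x³/(6L) = 3·13·10·8/20 - 13·10²/30 - 13·8³/(6·10) = 26/15 kN·m
Load 2 — point force P=19 kN at a=4 m (b=L-a=6):
  M_2 = Pa²(a+3b)(L-x)/L³ - Pa²b/L²  [x>a] = 19·4²·(4+3·6)·(10-8)/10³ - 19·4²·6/10² = -608/125 kN·m
Superposition: M = Σ M_i = -1174/375 kN·m ≈ -3.130667 kN·m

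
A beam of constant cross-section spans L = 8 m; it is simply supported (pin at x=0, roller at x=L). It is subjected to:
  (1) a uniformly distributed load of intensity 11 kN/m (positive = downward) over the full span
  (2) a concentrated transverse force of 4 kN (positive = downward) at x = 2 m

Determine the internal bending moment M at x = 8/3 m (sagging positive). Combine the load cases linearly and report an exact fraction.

M(8/3) = 752/9 kN·m

Load 1 — uniform load w=11 kN/m over full span:
  M_1 = wx(L-x)/2 = 11·(8/3)·(8-(8/3))/2 = 704/9 kN·m
Load 2 — point force P=4 kN at a=2 m (b=L-a=6):
  M_2 = Pa(L-x)/L  [x>a] = 4·2·(8-(8/3))/8 = 16/3 kN·m
Superposition: M = Σ M_i = 752/9 kN·m ≈ 83.555556 kN·m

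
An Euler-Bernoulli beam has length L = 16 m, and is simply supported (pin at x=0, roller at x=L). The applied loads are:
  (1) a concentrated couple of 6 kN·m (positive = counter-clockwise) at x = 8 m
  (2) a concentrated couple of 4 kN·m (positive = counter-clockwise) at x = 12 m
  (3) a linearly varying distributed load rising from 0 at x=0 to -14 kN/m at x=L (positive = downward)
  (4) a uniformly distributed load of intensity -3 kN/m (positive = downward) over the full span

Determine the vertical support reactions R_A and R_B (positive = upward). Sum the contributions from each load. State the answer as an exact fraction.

Load 1 — applied couple M₀=6 kN·m at a=8 m (b=L-a=8):
  R_A = M₀/L = 6/16 = 3/8 kN
  R_B = -M₀/L = -6/16 = -3/8 kN
Load 2 — applied couple M₀=4 kN·m at a=12 m (b=L-a=4):
  R_A = M₀/L = 4/16 = 1/4 kN
  R_B = -M₀/L = -4/16 = -1/4 kN
Load 3 — triangular load w₀=-14 kN/m (0→w₀ over full span):
  R_A = w₀L/6 = (-14)·16/6 = -112/3 kN
  R_B = w₀L/3 = (-14)·16/3 = -224/3 kN
Load 4 — uniform load w=-3 kN/m over full span:
  R_A = wL/2 = (-3)·16/2 = -24 kN
  R_B = wL/2 = (-3)·16/2 = -24 kN
Superposition: R_A = -1457/24 kN, R_B = -2383/24 kN

R_A = -1457/24 kN, R_B = -2383/24 kN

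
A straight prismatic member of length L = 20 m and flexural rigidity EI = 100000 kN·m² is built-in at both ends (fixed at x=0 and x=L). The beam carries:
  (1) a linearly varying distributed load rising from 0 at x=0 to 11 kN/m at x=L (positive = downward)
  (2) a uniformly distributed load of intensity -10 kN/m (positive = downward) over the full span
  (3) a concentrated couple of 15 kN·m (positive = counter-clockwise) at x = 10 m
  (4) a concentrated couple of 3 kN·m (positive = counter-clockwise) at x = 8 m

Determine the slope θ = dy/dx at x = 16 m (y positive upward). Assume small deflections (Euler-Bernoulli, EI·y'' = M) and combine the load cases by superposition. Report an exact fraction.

θ(16) = -51121/18750000 rad

Load 1 — triangular load w₀=11 kN/m (0→w₀ over full span):
  θ_1 = -w₀(2x(L-x)(L-2x)(x+2L)+x²(L-x)²)/(120LEI) = -11·(2·16·(20-16)·(20-2·16)·(16+2·20)+16²·(20-16)²)/(120·20·100000) = 176/46875 rad
Load 2 — uniform load w=-10 kN/m over full span:
  θ_2 = -wx(L-x)(L-2x)/(12EI) = -(-10)·16·(20-16)·(20-2·16)/(12·100000) = -4/625 rad
Load 3 — applied couple M₀=15 kN·m at a=10 m (b=L-a=10):
  θ_3 = (R_Ax²/2 - M_Ax - M₀(x-a))/EI  [x>a] with R_A=9/8, M_A=15/4 = ((9/8)·16²/2 - (15/4)·16 - 15·(16-10))/100000 = -3/50000 rad
Load 4 — applied couple M₀=3 kN·m at a=8 m (b=L-a=12):
  θ_4 = (R_Ax²/2 - M_Ax - M₀(x-a))/EI  [x>a] with R_A=27/125, M_A=9/25 = ((27/125)·16²/2 - (9/25)·16 - 3·(16-8))/100000 = -33/1562500 rad
Superposition: θ = Σ θ_i = -51121/18750000 rad ≈ -0.002726 rad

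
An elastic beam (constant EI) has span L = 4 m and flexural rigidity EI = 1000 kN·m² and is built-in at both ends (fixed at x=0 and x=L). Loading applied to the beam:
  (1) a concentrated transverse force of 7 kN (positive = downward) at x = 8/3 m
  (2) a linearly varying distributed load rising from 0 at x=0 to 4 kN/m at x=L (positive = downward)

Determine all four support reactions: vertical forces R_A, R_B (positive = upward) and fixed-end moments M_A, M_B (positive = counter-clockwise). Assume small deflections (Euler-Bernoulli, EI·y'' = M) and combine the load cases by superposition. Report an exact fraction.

R_A = 569/135 kN, M_A = 568/135 kN·m, R_B = 1456/135 kN, M_B = -992/135 kN·m

Load 1 — point force P=7 kN at a=8/3 m (b=L-a=4/3):
  R_A = Pb²(3a+b)/L³ = 7·(4/3)²·(3·(8/3)+(4/3))/4³ = 49/27 kN
  M_A = Pab²/L² = 7·(8/3)·(4/3)²/4² = 56/27 kN·m
  R_B = Pa²(a+3b)/L³ = 7·(8/3)²·((8/3)+3·(4/3))/4³ = 140/27 kN
  M_B = -Pa²b/L² = -7·(8/3)²·(4/3)/4² = -112/27 kN·m
Load 2 — triangular load w₀=4 kN/m (0→w₀ over full span):
  R_A = 3w₀L/20 = 3·4·4/20 = 12/5 kN
  M_A = w₀L²/30 = 4·4²/30 = 32/15 kN·m
  R_B = 7w₀L/20 = 7·4·4/20 = 28/5 kN
  M_B = -w₀L²/20 = -4·4²/20 = -16/5 kN·m
Superposition: R_A = 569/135 kN, M_A = 568/135 kN·m, R_B = 1456/135 kN, M_B = -992/135 kN·m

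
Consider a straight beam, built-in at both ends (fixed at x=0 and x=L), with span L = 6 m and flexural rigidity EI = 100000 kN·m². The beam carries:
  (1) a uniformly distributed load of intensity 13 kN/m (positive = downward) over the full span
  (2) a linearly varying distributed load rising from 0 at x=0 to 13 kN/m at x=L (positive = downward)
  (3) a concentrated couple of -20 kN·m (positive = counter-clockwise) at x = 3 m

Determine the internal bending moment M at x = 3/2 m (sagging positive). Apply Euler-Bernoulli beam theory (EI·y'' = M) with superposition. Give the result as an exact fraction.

M(3/2) = 497/160 kN·m

Load 1 — uniform load w=13 kN/m over full span:
  M_1 = wLx/2 - wL²/12 - wx²/2 = 13·6·(3/2)/2 - 13·6²/12 - 13·(3/2)²/2 = 39/8 kN·m
Load 2 — triangular load w₀=13 kN/m (0→w₀ over full span):
  M_2 = 3w₀Lx/20 - w₀L²/30 - w₀x³/(6L) = 3·13·6·(3/2)/20 - 13·6²/30 - 13·(3/2)³/(6·6) = 117/160 kN·m
Load 3 — applied couple M₀=-20 kN·m at a=3 m (b=L-a=3):
  M_3 = R_Ax - M_A  [x≤a] with R_A=-5, M_A=-5 = (-5)·(3/2) - (-5) = -5/2 kN·m
Superposition: M = Σ M_i = 497/160 kN·m ≈ 3.106250 kN·m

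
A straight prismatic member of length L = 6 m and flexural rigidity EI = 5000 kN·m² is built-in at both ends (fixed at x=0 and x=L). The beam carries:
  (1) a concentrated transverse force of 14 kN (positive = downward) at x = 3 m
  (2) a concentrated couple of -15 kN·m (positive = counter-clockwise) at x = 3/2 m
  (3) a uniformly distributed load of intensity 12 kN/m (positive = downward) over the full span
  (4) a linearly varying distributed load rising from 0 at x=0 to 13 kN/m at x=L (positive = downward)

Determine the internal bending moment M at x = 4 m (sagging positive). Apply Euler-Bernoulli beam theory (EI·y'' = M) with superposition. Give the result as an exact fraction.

Load 1 — point force P=14 kN at a=3 m (b=L-a=3):
  M_1 = Pa²(a+3b)(L-x)/L³ - Pa²b/L²  [x>a] = 14·3²·(3+3·3)·(6-4)/6³ - 14·3²·3/6² = 7/2 kN·m
Load 2 — applied couple M₀=-15 kN·m at a=3/2 m (b=L-a=9/2):
  M_2 = R_Ax - M_A - M₀  [x>a] with R_A=-45/16, M_A=45/16 = (-45/16)·4 - (45/16) - (-15) = 15/16 kN·m
Load 3 — uniform load w=12 kN/m over full span:
  M_3 = wLx/2 - wL²/12 - wx²/2 = 12·6·4/2 - 12·6²/12 - 12·4²/2 = 12 kN·m
Load 4 — triangular load w₀=13 kN/m (0→w₀ over full span):
  M_4 = 3w₀Lx/20 - w₀L²/30 - w₀x³/(6L) = 3·13·6·4/20 - 13·6²/30 - 13·4³/(6·6) = 364/45 kN·m
Superposition: M = Σ M_i = 17659/720 kN·m ≈ 24.526389 kN·m

M(4) = 17659/720 kN·m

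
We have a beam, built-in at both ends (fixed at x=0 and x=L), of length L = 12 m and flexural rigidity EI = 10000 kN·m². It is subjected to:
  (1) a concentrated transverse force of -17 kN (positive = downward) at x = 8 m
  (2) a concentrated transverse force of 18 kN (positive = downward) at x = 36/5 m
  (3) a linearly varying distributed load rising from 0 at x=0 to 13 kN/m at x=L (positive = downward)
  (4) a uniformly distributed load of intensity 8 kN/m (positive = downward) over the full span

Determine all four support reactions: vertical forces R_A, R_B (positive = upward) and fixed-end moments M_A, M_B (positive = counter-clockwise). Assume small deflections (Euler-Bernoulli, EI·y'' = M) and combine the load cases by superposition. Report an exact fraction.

Load 1 — point force P=-17 kN at a=8 m (b=L-a=4):
  R_A = Pb²(3a+b)/L³ = (-17)·4²·(3·8+4)/12³ = -119/27 kN
  M_A = Pab²/L² = (-17)·8·4²/12² = -136/9 kN·m
  R_B = Pa²(a+3b)/L³ = (-17)·8²·(8+3·4)/12³ = -340/27 kN
  M_B = -Pa²b/L² = -(-17)·8²·4/12² = 272/9 kN·m
Load 2 — point force P=18 kN at a=36/5 m (b=L-a=24/5):
  R_A = Pb²(3a+b)/L³ = 18·(24/5)²·(3·(36/5)+(24/5))/12³ = 792/125 kN
  M_A = Pab²/L² = 18·(36/5)·(24/5)²/12² = 2592/125 kN·m
  R_B = Pa²(a+3b)/L³ = 18·(36/5)²·((36/5)+3·(24/5))/12³ = 1458/125 kN
  M_B = -Pa²b/L² = -18·(36/5)²·(24/5)/12² = -3888/125 kN·m
Load 3 — triangular load w₀=13 kN/m (0→w₀ over full span):
  R_A = 3w₀L/20 = 3·13·12/20 = 117/5 kN
  M_A = w₀L²/30 = 13·12²/30 = 312/5 kN·m
  R_B = 7w₀L/20 = 7·13·12/20 = 273/5 kN
  M_B = -w₀L²/20 = -13·12²/20 = -468/5 kN·m
Load 4 — uniform load w=8 kN/m over full span:
  R_A = wL/2 = 8·12/2 = 48 kN
  M_A = wL²/12 = 8·12²/12 = 96 kN·m
  R_B = wL/2 = 8·12/2 = 48 kN
  M_B = -wL²/12 = -8·12²/12 = -96 kN·m
Superposition: R_A = 247484/3375 kN, M_A = 184528/1125 kN·m, R_B = 343141/3375 kN, M_B = -214292/1125 kN·m

R_A = 247484/3375 kN, M_A = 184528/1125 kN·m, R_B = 343141/3375 kN, M_B = -214292/1125 kN·m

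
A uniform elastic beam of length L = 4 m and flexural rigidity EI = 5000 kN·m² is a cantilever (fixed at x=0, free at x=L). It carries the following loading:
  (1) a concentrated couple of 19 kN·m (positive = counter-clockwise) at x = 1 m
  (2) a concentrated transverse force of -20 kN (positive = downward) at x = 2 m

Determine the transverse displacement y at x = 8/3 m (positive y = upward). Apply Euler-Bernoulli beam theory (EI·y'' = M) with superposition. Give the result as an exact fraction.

Load 1 — applied couple M₀=19 kN·m at a=1 m (b=L-a=3):
  y_1 = M₀a(2x-a)/(2EI)  [x>a] = 19·1·(2·(8/3)-1)/(2·5000) = 247/30000 m
Load 2 — point force P=-20 kN at a=2 m (b=L-a=2):
  y_2 = -Pa²(3x-a)/(6EI)  [x>a] = -(-20)·2²·(3·(8/3)-2)/(6·5000) = 2/125 m
Superposition: y = Σ y_i = 727/30000 m ≈ 0.024233 m

y(8/3) = 727/30000 m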